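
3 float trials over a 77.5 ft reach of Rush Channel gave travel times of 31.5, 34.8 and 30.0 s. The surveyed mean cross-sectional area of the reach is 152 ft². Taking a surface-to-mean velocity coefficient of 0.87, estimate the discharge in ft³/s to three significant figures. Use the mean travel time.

319 ft³/s

t̄ = (31.5 + 34.8 + 30.0) / 3 = 32.1 s
v_surface = L / t̄ = 77.5 / 32.1 = 2.414 ft/s
v_mean = 0.87 × 2.414 = 2.100 ft/s
Q = A × v_mean = 152 × 2.100 = 319.3 ft³/s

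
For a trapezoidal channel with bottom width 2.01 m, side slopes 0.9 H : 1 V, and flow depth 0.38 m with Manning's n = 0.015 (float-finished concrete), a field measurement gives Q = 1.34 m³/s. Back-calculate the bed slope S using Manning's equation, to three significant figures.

0.00258

A = (b + z·y)·y = (2.01 + 0.9×0.38)×0.38 = 0.8938 m²
P = b + 2y√(1+z²) = 2.01 + 2×0.38×√(1+0.9²) = 3.032 m
R = A/P = 0.8938/3.032 = 0.2947 m
S = (Q·n / (1·A·R^(2/3)))² = (1.34×0.015 / (1×0.8938×0.4429))² = 0.002579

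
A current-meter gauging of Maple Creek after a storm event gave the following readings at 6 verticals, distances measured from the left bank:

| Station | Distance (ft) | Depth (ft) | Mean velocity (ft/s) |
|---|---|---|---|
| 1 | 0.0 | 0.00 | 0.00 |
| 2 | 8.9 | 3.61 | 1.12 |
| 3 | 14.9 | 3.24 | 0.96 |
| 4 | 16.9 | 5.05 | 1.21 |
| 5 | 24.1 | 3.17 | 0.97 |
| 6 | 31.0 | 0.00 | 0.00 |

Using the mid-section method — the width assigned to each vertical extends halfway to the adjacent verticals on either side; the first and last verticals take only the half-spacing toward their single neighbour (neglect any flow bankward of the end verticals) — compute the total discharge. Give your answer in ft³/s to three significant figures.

w_2 = (14.9 − 0.0)/2 = 7.45 ft; q_2 = 1.12 × 3.61 × 7.45 = 30.12 ft³/s
w_3 = (16.9 − 8.9)/2 = 4 ft; q_3 = 0.96 × 3.24 × 4 = 12.44 ft³/s
w_4 = (24.1 − 14.9)/2 = 4.6 ft; q_4 = 1.21 × 5.05 × 4.6 = 28.11 ft³/s
w_5 = (31.0 − 16.9)/2 = 7.05 ft; q_5 = 0.97 × 3.17 × 7.05 = 21.68 ft³/s
Stations 1, 6 contribute zero (depth or velocity is 0).
Q = Σ qᵢ = 92.35 ft³/s

92.3 ft³/s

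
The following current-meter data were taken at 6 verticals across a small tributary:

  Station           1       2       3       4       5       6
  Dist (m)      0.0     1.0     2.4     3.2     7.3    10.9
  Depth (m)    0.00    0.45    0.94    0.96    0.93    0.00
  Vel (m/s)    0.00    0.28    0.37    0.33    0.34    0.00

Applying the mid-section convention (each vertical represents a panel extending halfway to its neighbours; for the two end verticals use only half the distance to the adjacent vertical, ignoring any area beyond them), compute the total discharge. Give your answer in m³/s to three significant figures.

w_2 = (2.4 − 0.0)/2 = 1.2 m; q_2 = 0.28 × 0.45 × 1.2 = 0.1512 m³/s
w_3 = (3.2 − 1.0)/2 = 1.1 m; q_3 = 0.37 × 0.94 × 1.1 = 0.3826 m³/s
w_4 = (7.3 − 2.4)/2 = 2.45 m; q_4 = 0.33 × 0.96 × 2.45 = 0.7762 m³/s
w_5 = (10.9 − 3.2)/2 = 3.85 m; q_5 = 0.34 × 0.93 × 3.85 = 1.217 m³/s
Stations 1, 6 contribute zero (depth or velocity is 0).
Q = Σ qᵢ = 2.527 m³/s

2.53 m³/s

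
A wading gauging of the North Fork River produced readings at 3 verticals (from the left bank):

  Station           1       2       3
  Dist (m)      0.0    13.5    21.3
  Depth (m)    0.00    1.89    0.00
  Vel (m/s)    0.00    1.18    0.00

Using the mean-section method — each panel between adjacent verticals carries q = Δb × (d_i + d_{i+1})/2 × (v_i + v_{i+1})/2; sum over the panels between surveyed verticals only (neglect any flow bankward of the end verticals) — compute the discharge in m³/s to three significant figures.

Panel 1-2: Δb = 13.5 m, d̄ = (0.00+1.89)/2 = 0.945, v̄ = (0.00+1.18)/2 = 0.59 → q = 13.5×0.945×0.59 = 7.527 m³/s
Panel 2-3: Δb = 7.8 m, d̄ = (1.89+0.00)/2 = 0.945, v̄ = (1.18+0.00)/2 = 0.59 → q = 7.8×0.945×0.59 = 4.349 m³/s
Q = Σ q = 11.88 m³/s

11.9 m³/s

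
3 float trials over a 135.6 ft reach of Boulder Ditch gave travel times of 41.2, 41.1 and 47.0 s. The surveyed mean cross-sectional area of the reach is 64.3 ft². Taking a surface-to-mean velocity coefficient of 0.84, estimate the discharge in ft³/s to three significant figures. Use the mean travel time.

t̄ = (41.2 + 41.1 + 47.0) / 3 = 43.1 s
v_surface = L / t̄ = 135.6 / 43.1 = 3.146 ft/s
v_mean = 0.84 × 3.146 = 2.643 ft/s
Q = A × v_mean = 64.3 × 2.643 = 169.9 ft³/s

170 ft³/s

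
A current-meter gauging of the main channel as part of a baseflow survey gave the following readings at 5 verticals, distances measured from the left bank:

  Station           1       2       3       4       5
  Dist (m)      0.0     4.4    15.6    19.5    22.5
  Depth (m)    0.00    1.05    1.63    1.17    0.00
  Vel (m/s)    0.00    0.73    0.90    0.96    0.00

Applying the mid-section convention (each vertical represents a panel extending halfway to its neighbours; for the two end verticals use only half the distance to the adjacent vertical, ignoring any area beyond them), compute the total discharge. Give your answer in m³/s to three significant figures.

20.9 m³/s

w_2 = (15.6 − 0.0)/2 = 7.8 m; q_2 = 0.73 × 1.05 × 7.8 = 5.979 m³/s
w_3 = (19.5 − 4.4)/2 = 7.55 m; q_3 = 0.90 × 1.63 × 7.55 = 11.08 m³/s
w_4 = (22.5 − 15.6)/2 = 3.45 m; q_4 = 0.96 × 1.17 × 3.45 = 3.875 m³/s
Stations 1, 5 contribute zero (depth or velocity is 0).
Q = Σ qᵢ = 20.93 m³/s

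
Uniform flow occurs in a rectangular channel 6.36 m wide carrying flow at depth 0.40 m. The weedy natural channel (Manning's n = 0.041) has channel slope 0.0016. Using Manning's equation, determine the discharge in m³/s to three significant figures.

1.25 m³/s

A = b·y = 6.36 × 0.40 = 2.544 m²
P = b + 2y = 6.36 + 2×0.40 = 7.160 m
R = A/P = 2.544/7.160 = 0.3553 m
Q = (1/n)·A·R^(2/3)·S^(1/2) = (1/0.041) × 2.544 × 0.3553^(2/3) × 0.0016^(1/2) = 1.245 m³/s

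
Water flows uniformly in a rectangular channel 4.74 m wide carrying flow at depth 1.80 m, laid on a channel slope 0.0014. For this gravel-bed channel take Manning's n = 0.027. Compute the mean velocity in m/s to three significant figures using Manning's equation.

A = b·y = 4.74 × 1.80 = 8.532 m²
P = b + 2y = 4.74 + 2×1.80 = 8.340 m
R = A/P = 8.532/8.340 = 1.023 m
Q = (1/n)·A·R^(2/3)·S^(1/2) = (1/0.027) × 8.532 × 1.023^(2/3) × 0.0014^(1/2) = 12.00 m³/s
V = Q/A = 12.00/8.532 = 1.407 m/s

1.41 m/s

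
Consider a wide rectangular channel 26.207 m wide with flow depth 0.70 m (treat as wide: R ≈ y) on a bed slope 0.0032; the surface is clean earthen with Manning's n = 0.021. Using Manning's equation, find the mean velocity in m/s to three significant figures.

A = b·y = 26.207 × 0.70 = 18.34 m²
Wide channel: R ≈ y = 0.70 m
Q = (1/n)·A·R^(2/3)·S^(1/2) = (1/0.021) × 18.34 × 0.7000^(2/3) × 0.0032^(1/2) = 38.96 m³/s
V = Q/A = 38.96/18.34 = 2.124 m/s

2.12 m/s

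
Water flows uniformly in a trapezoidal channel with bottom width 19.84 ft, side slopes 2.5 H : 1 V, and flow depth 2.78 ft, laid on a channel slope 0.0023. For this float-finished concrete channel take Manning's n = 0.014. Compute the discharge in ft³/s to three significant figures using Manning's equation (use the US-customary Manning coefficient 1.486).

629 ft³/s

A = (b + z·y)·y = (19.84 + 2.5×2.78)×2.78 = 74.48 ft²
P = b + 2y√(1+z²) = 19.84 + 2×2.78×√(1+2.5²) = 34.81 ft
R = A/P = 74.48/34.81 = 2.139 ft
Q = (1.486/n)·A·R^(2/3)·S^(1/2) = (1.486/0.014) × 74.48 × 2.139^(2/3) × 0.0023^(1/2) = 629.5 ft³/s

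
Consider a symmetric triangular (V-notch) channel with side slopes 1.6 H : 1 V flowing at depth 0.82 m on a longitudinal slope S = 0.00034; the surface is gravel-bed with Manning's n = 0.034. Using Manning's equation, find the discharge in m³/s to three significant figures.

0.288 m³/s

A = z·y² = 1.6×0.82² = 1.076 m²
P = 2y√(1+z²) = 2×0.82×√(1+1.6²) = 3.094 m
R = A/P = 1.076/3.094 = 0.3477 m
Q = (1/n)·A·R^(2/3)·S^(1/2) = (1/0.034) × 1.076 × 0.3477^(2/3) × 0.00034^(1/2) = 0.2885 m³/s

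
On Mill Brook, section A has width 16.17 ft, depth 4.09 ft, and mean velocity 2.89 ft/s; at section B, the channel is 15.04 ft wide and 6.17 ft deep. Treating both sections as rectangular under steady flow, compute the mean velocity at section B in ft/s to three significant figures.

Q = A₁V₁ = (16.17×4.09) × 2.89 = 191.1 ft³/s
A₂ = 15.04 × 6.17 = 92.80 ft²
V₂ = Q/A₂ = 191.1/92.80 = 2.060 ft/s

2.06 ft/s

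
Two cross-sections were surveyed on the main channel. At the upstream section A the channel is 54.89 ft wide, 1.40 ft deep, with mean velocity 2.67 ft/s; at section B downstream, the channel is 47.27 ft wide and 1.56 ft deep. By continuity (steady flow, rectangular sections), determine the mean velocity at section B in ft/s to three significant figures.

Q = A₁V₁ = (54.89×1.40) × 2.67 = 205.2 ft³/s
A₂ = 47.27 × 1.56 = 73.74 ft²
V₂ = Q/A₂ = 205.2/73.74 = 2.782 ft/s

2.78 ft/s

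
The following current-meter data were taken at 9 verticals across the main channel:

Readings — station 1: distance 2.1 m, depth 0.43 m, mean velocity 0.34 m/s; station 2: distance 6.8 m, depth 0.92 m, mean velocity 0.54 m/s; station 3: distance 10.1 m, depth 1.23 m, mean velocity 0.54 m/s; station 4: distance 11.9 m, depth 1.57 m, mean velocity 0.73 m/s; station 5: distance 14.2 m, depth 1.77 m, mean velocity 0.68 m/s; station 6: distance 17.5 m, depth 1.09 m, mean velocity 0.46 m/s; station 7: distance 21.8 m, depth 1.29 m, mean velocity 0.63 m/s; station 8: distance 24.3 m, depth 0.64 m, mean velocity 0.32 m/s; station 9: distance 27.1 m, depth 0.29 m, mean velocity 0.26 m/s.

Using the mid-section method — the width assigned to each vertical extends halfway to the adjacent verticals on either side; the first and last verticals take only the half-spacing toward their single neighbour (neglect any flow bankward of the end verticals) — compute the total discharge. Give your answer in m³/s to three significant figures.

15.1 m³/s

w_1 = (6.8 − 2.1)/2 = 2.35 m; q_1 = 0.34 × 0.43 × 2.35 = 0.3436 m³/s
w_2 = (10.1 − 2.1)/2 = 4 m; q_2 = 0.54 × 0.92 × 4 = 1.987 m³/s
w_3 = (11.9 − 6.8)/2 = 2.55 m; q_3 = 0.54 × 1.23 × 2.55 = 1.694 m³/s
w_4 = (14.2 − 10.1)/2 = 2.05 m; q_4 = 0.73 × 1.57 × 2.05 = 2.350 m³/s
w_5 = (17.5 − 11.9)/2 = 2.8 m; q_5 = 0.68 × 1.77 × 2.8 = 3.370 m³/s
w_6 = (21.8 − 14.2)/2 = 3.8 m; q_6 = 0.46 × 1.09 × 3.8 = 1.905 m³/s
w_7 = (24.3 − 17.5)/2 = 3.4 m; q_7 = 0.63 × 1.29 × 3.4 = 2.763 m³/s
w_8 = (27.1 − 21.8)/2 = 2.65 m; q_8 = 0.32 × 0.64 × 2.65 = 0.5427 m³/s
w_9 = (27.1 − 24.3)/2 = 1.4 m; q_9 = 0.26 × 0.29 × 1.4 = 0.1056 m³/s
Q = Σ qᵢ = 15.06 m³/s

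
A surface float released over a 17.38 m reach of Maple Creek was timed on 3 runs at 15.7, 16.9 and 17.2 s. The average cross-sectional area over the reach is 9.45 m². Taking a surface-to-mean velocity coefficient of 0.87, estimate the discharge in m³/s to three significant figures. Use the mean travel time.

8.61 m³/s

t̄ = (15.7 + 16.9 + 17.2) / 3 = 16.6 s
v_surface = L / t̄ = 17.38 / 16.6 = 1.047 m/s
v_mean = 0.87 × 1.047 = 0.9109 m/s
Q = A × v_mean = 9.45 × 0.9109 = 8.608 m³/s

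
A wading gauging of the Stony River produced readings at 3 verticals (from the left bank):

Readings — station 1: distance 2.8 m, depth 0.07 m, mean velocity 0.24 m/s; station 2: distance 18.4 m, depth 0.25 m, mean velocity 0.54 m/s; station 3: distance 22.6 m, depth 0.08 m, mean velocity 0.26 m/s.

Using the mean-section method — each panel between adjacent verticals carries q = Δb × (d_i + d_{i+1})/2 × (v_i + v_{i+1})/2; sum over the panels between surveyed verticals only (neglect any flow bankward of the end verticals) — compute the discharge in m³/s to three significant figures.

Panel 1-2: Δb = 15.6 m, d̄ = (0.07+0.25)/2 = 0.16, v̄ = (0.24+0.54)/2 = 0.39 → q = 15.6×0.16×0.39 = 0.9734 m³/s
Panel 2-3: Δb = 4.2 m, d̄ = (0.25+0.08)/2 = 0.165, v̄ = (0.54+0.26)/2 = 0.4 → q = 4.2×0.165×0.4 = 0.2772 m³/s
Q = Σ q = 1.251 m³/s

1.25 m³/s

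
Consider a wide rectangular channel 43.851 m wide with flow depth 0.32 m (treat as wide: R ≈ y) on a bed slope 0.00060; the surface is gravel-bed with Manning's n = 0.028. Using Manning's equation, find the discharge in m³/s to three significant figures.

5.74 m³/s

A = b·y = 43.851 × 0.32 = 14.03 m²
Wide channel: R ≈ y = 0.32 m
Q = (1/n)·A·R^(2/3)·S^(1/2) = (1/0.028) × 14.03 × 0.3200^(2/3) × 0.00060^(1/2) = 5.743 m³/s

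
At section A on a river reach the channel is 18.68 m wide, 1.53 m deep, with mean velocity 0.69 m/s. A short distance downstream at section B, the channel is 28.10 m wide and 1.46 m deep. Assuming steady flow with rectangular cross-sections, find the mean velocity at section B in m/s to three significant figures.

Q = A₁V₁ = (18.68×1.53) × 0.69 = 19.72 m³/s
A₂ = 28.10 × 1.46 = 41.03 m²
V₂ = Q/A₂ = 19.72/41.03 = 0.4807 m/s

0.481 m/s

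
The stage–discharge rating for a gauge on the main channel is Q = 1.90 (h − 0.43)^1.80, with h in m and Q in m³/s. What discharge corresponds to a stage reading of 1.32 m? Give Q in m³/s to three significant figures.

1.54 m³/s

Q = 1.90 × (1.32 − 0.43)^1.80 = 1.90 × 0.89^1.80 = 1.540 m³/s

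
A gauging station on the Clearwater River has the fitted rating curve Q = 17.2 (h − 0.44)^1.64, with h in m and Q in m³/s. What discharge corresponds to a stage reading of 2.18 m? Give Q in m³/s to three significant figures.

Q = 17.2 × (2.18 − 0.44)^1.64 = 17.2 × 1.74^1.64 = 42.66 m³/s

42.7 m³/s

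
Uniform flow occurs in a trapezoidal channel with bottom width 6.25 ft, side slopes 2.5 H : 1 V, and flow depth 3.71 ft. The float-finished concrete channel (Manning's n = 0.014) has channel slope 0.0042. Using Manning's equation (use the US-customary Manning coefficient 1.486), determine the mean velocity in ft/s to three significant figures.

A = (b + z·y)·y = (6.25 + 2.5×3.71)×3.71 = 57.60 ft²
P = b + 2y√(1+z²) = 6.25 + 2×3.71×√(1+2.5²) = 26.23 ft
R = A/P = 57.60/26.23 = 2.196 ft
Q = (1.486/n)·A·R^(2/3)·S^(1/2) = (1.486/0.014) × 57.60 × 2.196^(2/3) × 0.0042^(1/2) = 669.4 ft³/s
V = Q/A = 669.4/57.60 = 11.62 ft/s

11.6 ft/s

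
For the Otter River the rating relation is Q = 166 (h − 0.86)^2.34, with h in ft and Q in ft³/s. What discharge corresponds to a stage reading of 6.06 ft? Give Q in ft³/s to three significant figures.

Q = 166 × (6.06 − 0.86)^2.34 = 166 × 5.2^2.34 = 7862 ft³/s

7860 ft³/s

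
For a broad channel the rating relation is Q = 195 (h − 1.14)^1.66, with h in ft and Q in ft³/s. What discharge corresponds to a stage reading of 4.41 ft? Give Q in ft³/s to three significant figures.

1390 ft³/s

Q = 195 × (4.41 − 1.14)^1.66 = 195 × 3.27^1.66 = 1394 ft³/s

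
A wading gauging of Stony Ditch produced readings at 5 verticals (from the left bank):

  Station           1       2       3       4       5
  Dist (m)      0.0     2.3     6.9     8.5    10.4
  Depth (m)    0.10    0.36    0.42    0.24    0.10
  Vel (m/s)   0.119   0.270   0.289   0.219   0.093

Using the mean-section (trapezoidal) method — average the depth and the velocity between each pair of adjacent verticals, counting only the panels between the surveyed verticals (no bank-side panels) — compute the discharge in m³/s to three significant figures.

Panel 1-2: Δb = 2.3 m, d̄ = (0.10+0.36)/2 = 0.23, v̄ = (0.119+0.270)/2 = 0.1945 → q = 2.3×0.23×0.1945 = 0.1029 m³/s
Panel 2-3: Δb = 4.6 m, d̄ = (0.36+0.42)/2 = 0.39, v̄ = (0.270+0.289)/2 = 0.2795 → q = 4.6×0.39×0.2795 = 0.5014 m³/s
Panel 3-4: Δb = 1.6 m, d̄ = (0.42+0.24)/2 = 0.33, v̄ = (0.289+0.219)/2 = 0.254 → q = 1.6×0.33×0.254 = 0.1341 m³/s
Panel 4-5: Δb = 1.9 m, d̄ = (0.24+0.10)/2 = 0.17, v̄ = (0.219+0.093)/2 = 0.156 → q = 1.9×0.17×0.156 = 0.05039 m³/s
Q = Σ q = 0.7888 m³/s

0.789 m³/s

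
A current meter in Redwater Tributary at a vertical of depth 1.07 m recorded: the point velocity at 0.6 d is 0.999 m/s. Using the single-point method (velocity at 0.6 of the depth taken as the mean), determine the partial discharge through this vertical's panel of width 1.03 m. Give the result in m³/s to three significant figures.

1.10 m³/s

v̄ = v₀.₆ = 0.999 m/s
q = v̄ × d × w = 0.9990 × 1.07 × 1.03 = 1.101 m³/s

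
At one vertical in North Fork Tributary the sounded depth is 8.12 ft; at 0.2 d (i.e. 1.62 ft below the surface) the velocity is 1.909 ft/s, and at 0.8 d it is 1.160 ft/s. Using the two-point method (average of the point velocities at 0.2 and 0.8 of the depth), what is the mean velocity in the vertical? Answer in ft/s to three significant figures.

v̄ = (1.909 + 1.160) / 2 = 1.535 ft/s

1.53 ft/s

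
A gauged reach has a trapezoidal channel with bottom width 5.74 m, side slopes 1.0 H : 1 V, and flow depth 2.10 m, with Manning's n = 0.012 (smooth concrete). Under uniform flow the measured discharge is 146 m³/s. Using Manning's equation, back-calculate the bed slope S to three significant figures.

A = (b + z·y)·y = (5.74 + 1.0×2.10)×2.10 = 16.46 m²
P = b + 2y√(1+z²) = 5.74 + 2×2.10×√(1+1.0²) = 11.68 m
R = A/P = 16.46/11.68 = 1.410 m
S = (Q·n / (1·A·R^(2/3)))² = (146×0.012 / (1×16.46×1.257))² = 0.007165

0.00716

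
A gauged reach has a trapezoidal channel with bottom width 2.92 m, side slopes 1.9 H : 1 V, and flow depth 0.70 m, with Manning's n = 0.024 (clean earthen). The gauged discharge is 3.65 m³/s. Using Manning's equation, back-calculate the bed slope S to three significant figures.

0.00217

A = (b + z·y)·y = (2.92 + 1.9×0.70)×0.70 = 2.975 m²
P = b + 2y√(1+z²) = 2.92 + 2×0.70×√(1+1.9²) = 5.926 m
R = A/P = 2.975/5.926 = 0.5020 m
S = (Q·n / (1·A·R^(2/3)))² = (3.65×0.024 / (1×2.975×0.6317))² = 0.002173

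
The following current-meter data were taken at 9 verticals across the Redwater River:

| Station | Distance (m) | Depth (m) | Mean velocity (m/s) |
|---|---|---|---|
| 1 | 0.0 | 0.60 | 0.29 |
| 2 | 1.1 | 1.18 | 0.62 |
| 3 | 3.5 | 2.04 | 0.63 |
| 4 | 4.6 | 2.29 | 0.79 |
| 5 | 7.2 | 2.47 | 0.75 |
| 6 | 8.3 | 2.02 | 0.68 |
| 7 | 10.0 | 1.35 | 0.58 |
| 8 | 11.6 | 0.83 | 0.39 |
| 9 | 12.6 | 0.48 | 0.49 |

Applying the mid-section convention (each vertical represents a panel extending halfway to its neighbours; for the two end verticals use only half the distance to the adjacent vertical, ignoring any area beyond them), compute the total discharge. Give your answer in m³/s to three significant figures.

14.2 m³/s

w_1 = (1.1 − 0.0)/2 = 0.55 m; q_1 = 0.29 × 0.60 × 0.55 = 0.09570 m³/s
w_2 = (3.5 − 0.0)/2 = 1.75 m; q_2 = 0.62 × 1.18 × 1.75 = 1.280 m³/s
w_3 = (4.6 − 1.1)/2 = 1.75 m; q_3 = 0.63 × 2.04 × 1.75 = 2.249 m³/s
w_4 = (7.2 − 3.5)/2 = 1.85 m; q_4 = 0.79 × 2.29 × 1.85 = 3.347 m³/s
w_5 = (8.3 − 4.6)/2 = 1.85 m; q_5 = 0.75 × 2.47 × 1.85 = 3.427 m³/s
w_6 = (10.0 − 7.2)/2 = 1.4 m; q_6 = 0.68 × 2.02 × 1.4 = 1.923 m³/s
w_7 = (11.6 − 8.3)/2 = 1.65 m; q_7 = 0.58 × 1.35 × 1.65 = 1.292 m³/s
w_8 = (12.6 − 10.0)/2 = 1.3 m; q_8 = 0.39 × 0.83 × 1.3 = 0.4208 m³/s
w_9 = (12.6 − 11.6)/2 = 0.5 m; q_9 = 0.49 × 0.48 × 0.5 = 0.1176 m³/s
Q = Σ qᵢ = 14.15 m³/s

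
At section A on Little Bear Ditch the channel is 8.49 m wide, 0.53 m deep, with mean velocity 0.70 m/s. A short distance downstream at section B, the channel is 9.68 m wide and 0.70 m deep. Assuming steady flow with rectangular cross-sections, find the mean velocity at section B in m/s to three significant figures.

0.465 m/s

Q = A₁V₁ = (8.49×0.53) × 0.70 = 3.150 m³/s
A₂ = 9.68 × 0.70 = 6.776 m²
V₂ = Q/A₂ = 3.150/6.776 = 0.4648 m/s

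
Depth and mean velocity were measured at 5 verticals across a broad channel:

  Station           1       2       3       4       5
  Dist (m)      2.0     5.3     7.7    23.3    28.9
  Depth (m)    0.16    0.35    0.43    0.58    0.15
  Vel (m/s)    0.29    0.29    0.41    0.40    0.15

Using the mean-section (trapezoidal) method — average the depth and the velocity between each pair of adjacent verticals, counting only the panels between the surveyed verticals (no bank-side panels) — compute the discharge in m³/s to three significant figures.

4.32 m³/s

Panel 1-2: Δb = 3.3 m, d̄ = (0.16+0.35)/2 = 0.255, v̄ = (0.29+0.29)/2 = 0.29 → q = 3.3×0.255×0.29 = 0.2440 m³/s
Panel 2-3: Δb = 2.4 m, d̄ = (0.35+0.43)/2 = 0.39, v̄ = (0.29+0.41)/2 = 0.35 → q = 2.4×0.39×0.35 = 0.3276 m³/s
Panel 3-4: Δb = 15.6 m, d̄ = (0.43+0.58)/2 = 0.505, v̄ = (0.41+0.40)/2 = 0.405 → q = 15.6×0.505×0.405 = 3.191 m³/s
Panel 4-5: Δb = 5.6 m, d̄ = (0.58+0.15)/2 = 0.365, v̄ = (0.40+0.15)/2 = 0.275 → q = 5.6×0.365×0.275 = 0.5621 m³/s
Q = Σ q = 4.324 m³/s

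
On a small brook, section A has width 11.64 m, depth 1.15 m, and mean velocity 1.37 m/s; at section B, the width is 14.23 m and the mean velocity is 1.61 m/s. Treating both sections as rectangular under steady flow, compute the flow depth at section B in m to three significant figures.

0.800 m

Q = A₁V₁ = (11.64×1.15) × 1.37 = 18.34 m³/s
d₂ = Q/(b₂ V₂) = 18.34/(14.23×1.61) = 0.8005 m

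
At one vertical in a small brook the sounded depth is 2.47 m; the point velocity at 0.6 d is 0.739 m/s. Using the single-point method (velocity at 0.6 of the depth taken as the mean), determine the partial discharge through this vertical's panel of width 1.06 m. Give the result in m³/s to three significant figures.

v̄ = v₀.₆ = 0.739 m/s
q = v̄ × d × w = 0.7390 × 2.47 × 1.06 = 1.935 m³/s

1.93 m³/s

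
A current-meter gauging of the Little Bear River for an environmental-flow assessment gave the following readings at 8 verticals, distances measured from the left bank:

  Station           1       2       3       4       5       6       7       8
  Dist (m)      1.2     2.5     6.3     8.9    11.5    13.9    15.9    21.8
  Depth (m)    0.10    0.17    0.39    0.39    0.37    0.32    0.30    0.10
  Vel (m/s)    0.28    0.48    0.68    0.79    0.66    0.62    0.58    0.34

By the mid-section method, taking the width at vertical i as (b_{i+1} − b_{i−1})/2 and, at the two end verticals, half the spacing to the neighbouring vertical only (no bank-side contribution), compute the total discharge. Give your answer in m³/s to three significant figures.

w_1 = (2.5 − 1.2)/2 = 0.65 m; q_1 = 0.28 × 0.10 × 0.65 = 0.01820 m³/s
w_2 = (6.3 − 1.2)/2 = 2.55 m; q_2 = 0.48 × 0.17 × 2.55 = 0.2081 m³/s
w_3 = (8.9 − 2.5)/2 = 3.2 m; q_3 = 0.68 × 0.39 × 3.2 = 0.8486 m³/s
w_4 = (11.5 − 6.3)/2 = 2.6 m; q_4 = 0.79 × 0.39 × 2.6 = 0.8011 m³/s
w_5 = (13.9 − 8.9)/2 = 2.5 m; q_5 = 0.66 × 0.37 × 2.5 = 0.6105 m³/s
w_6 = (15.9 − 11.5)/2 = 2.2 m; q_6 = 0.62 × 0.32 × 2.2 = 0.4365 m³/s
w_7 = (21.8 − 13.9)/2 = 3.95 m; q_7 = 0.58 × 0.30 × 3.95 = 0.6873 m³/s
w_8 = (21.8 − 15.9)/2 = 2.95 m; q_8 = 0.34 × 0.10 × 2.95 = 0.1003 m³/s
Q = Σ qᵢ = 3.711 m³/s

3.71 m³/s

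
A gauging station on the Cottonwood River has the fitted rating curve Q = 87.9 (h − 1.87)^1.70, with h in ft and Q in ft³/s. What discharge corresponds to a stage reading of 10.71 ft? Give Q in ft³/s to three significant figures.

3570 ft³/s

Q = 87.9 × (10.71 − 1.87)^1.70 = 87.9 × 8.84^1.70 = 3572 ft³/s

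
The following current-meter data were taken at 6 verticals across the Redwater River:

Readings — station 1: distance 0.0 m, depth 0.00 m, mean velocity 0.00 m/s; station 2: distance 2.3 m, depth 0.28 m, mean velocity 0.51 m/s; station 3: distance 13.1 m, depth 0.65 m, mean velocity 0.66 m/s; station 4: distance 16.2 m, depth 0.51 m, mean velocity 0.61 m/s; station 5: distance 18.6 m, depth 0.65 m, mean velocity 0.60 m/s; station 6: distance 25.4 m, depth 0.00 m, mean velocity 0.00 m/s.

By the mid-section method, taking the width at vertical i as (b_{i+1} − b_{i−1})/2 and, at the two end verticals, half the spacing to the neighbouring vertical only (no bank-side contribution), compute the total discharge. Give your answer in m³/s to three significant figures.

w_2 = (13.1 − 0.0)/2 = 6.55 m; q_2 = 0.51 × 0.28 × 6.55 = 0.9353 m³/s
w_3 = (16.2 − 2.3)/2 = 6.95 m; q_3 = 0.66 × 0.65 × 6.95 = 2.982 m³/s
w_4 = (18.6 − 13.1)/2 = 2.75 m; q_4 = 0.61 × 0.51 × 2.75 = 0.8555 m³/s
w_5 = (25.4 − 16.2)/2 = 4.6 m; q_5 = 0.60 × 0.65 × 4.6 = 1.794 m³/s
Stations 1, 6 contribute zero (depth or velocity is 0).
Q = Σ qᵢ = 6.566 m³/s

6.57 m³/s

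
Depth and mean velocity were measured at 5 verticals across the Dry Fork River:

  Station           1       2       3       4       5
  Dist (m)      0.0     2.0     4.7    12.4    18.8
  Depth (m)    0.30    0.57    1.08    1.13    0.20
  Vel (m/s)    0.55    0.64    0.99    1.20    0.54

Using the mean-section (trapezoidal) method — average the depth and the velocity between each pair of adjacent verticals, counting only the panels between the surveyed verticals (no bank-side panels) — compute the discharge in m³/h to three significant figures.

Panel 1-2: Δb = 2 m, d̄ = (0.30+0.57)/2 = 0.435, v̄ = (0.55+0.64)/2 = 0.595 → q = 2×0.435×0.595 = 0.5177 m³/s
Panel 2-3: Δb = 2.7 m, d̄ = (0.57+1.08)/2 = 0.825, v̄ = (0.64+0.99)/2 = 0.815 → q = 2.7×0.825×0.815 = 1.815 m³/s
Panel 3-4: Δb = 7.7 m, d̄ = (1.08+1.13)/2 = 1.105, v̄ = (0.99+1.20)/2 = 1.095 → q = 7.7×1.105×1.095 = 9.317 m³/s
Panel 4-5: Δb = 6.4 m, d̄ = (1.13+0.20)/2 = 0.665, v̄ = (1.20+0.54)/2 = 0.87 → q = 6.4×0.665×0.87 = 3.703 m³/s
Q = Σ q = 15.35 m³/s
= 15.35 × 3600 = 55270 m³/h

55300 m³/h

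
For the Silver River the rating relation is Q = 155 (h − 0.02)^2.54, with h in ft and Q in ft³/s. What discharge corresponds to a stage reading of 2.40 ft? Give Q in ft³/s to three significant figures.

Q = 155 × (2.40 − 0.02)^2.54 = 155 × 2.38^2.54 = 1402 ft³/s

1400 ft³/s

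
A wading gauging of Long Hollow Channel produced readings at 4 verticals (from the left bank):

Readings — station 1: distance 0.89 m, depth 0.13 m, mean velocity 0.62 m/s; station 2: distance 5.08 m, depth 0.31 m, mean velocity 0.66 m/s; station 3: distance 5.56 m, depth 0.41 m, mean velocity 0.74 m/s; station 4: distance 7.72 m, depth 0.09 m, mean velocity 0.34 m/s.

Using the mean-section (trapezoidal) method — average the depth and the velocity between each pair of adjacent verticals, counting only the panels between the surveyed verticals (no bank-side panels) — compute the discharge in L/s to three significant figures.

Panel 1-2: Δb = 4.19 m, d̄ = (0.13+0.31)/2 = 0.22, v̄ = (0.62+0.66)/2 = 0.64 → q = 4.19×0.22×0.64 = 0.5900 m³/s
Panel 2-3: Δb = 0.48 m, d̄ = (0.31+0.41)/2 = 0.36, v̄ = (0.66+0.74)/2 = 0.7 → q = 0.48×0.36×0.7 = 0.1210 m³/s
Panel 3-4: Δb = 2.16 m, d̄ = (0.41+0.09)/2 = 0.25, v̄ = (0.74+0.34)/2 = 0.54 → q = 2.16×0.25×0.54 = 0.2916 m³/s
Q = Σ q = 1.003 m³/s
= 1.003 × 1000 = 1003 L/s

1000 L/s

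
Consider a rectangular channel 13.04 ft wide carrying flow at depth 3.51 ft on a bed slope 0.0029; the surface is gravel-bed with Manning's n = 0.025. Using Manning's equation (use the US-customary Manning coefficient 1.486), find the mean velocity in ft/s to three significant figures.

5.55 ft/s

A = b·y = 13.04 × 3.51 = 45.77 ft²
P = b + 2y = 13.04 + 2×3.51 = 20.06 ft
R = A/P = 45.77/20.06 = 2.282 ft
Q = (1.486/n)·A·R^(2/3)·S^(1/2) = (1.486/0.025) × 45.77 × 2.282^(2/3) × 0.0029^(1/2) = 253.9 ft³/s
V = Q/A = 253.9/45.77 = 5.548 ft/s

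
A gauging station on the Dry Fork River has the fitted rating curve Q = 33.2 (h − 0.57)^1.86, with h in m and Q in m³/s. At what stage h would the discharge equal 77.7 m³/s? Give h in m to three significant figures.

2.15 m

h − h₀ = (Q/C)^(1/b) = (77.7/33.2)^(1/1.86) = 1.580 m
h = 0.57 + 1.580 = 2.150 m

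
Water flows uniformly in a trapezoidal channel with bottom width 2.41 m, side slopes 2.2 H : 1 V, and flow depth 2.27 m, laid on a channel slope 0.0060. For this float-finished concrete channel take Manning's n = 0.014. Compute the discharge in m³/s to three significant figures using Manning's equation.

A = (b + z·y)·y = (2.41 + 2.2×2.27)×2.27 = 16.81 m²
P = b + 2y√(1+z²) = 2.41 + 2×2.27×√(1+2.2²) = 13.38 m
R = A/P = 16.81/13.38 = 1.256 m
Q = (1/n)·A·R^(2/3)·S^(1/2) = (1/0.014) × 16.81 × 1.256^(2/3) × 0.0060^(1/2) = 108.3 m³/s

108 m³/s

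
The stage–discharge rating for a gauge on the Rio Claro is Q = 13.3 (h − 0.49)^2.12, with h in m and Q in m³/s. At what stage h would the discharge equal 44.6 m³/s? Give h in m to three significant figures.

2.26 m

h − h₀ = (Q/C)^(1/b) = (44.6/13.3)^(1/2.12) = 1.770 m
h = 0.49 + 1.770 = 2.260 m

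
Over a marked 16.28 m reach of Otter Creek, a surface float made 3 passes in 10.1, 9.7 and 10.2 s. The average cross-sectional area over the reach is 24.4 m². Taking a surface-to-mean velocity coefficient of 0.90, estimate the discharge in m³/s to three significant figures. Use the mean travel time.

35.8 m³/s

t̄ = (10.1 + 9.7 + 10.2) / 3 = 10 s
v_surface = L / t̄ = 16.28 / 10 = 1.628 m/s
v_mean = 0.90 × 1.628 = 1.465 m/s
Q = A × v_mean = 24.4 × 1.465 = 35.75 m³/s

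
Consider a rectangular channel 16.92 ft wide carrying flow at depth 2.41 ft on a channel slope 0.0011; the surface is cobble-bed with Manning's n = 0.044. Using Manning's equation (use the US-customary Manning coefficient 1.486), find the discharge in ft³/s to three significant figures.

A = b·y = 16.92 × 2.41 = 40.78 ft²
P = b + 2y = 16.92 + 2×2.41 = 21.74 ft
R = A/P = 40.78/21.74 = 1.876 ft
Q = (1.486/n)·A·R^(2/3)·S^(1/2) = (1.486/0.044) × 40.78 × 1.876^(2/3) × 0.0011^(1/2) = 69.47 ft³/s

69.5 ft³/s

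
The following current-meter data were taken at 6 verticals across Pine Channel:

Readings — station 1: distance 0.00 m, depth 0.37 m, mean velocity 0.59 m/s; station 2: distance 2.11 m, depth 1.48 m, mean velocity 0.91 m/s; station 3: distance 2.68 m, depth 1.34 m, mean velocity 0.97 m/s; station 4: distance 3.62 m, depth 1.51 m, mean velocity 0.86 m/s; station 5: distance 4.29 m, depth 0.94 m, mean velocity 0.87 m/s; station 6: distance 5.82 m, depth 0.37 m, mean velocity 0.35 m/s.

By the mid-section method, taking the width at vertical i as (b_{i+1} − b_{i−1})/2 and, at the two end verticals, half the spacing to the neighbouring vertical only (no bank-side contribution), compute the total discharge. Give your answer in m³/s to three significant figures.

w_1 = (2.11 − 0.00)/2 = 1.055 m; q_1 = 0.59 × 0.37 × 1.055 = 0.2303 m³/s
w_2 = (2.68 − 0.00)/2 = 1.34 m; q_2 = 0.91 × 1.48 × 1.34 = 1.805 m³/s
w_3 = (3.62 − 2.11)/2 = 0.755 m; q_3 = 0.97 × 1.34 × 0.755 = 0.9813 m³/s
w_4 = (4.29 − 2.68)/2 = 0.805 m; q_4 = 0.86 × 1.51 × 0.805 = 1.045 m³/s
w_5 = (5.82 − 3.62)/2 = 1.1 m; q_5 = 0.87 × 0.94 × 1.1 = 0.8996 m³/s
w_6 = (5.82 − 4.29)/2 = 0.765 m; q_6 = 0.35 × 0.37 × 0.765 = 0.09907 m³/s
Q = Σ qᵢ = 5.060 m³/s

5.06 m³/s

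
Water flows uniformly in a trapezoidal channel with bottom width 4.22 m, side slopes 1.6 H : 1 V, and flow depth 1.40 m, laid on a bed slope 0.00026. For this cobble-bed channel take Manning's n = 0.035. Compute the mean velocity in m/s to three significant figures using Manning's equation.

A = (b + z·y)·y = (4.22 + 1.6×1.40)×1.40 = 9.044 m²
P = b + 2y√(1+z²) = 4.22 + 2×1.40×√(1+1.6²) = 9.503 m
R = A/P = 9.044/9.503 = 0.9517 m
Q = (1/n)·A·R^(2/3)·S^(1/2) = (1/0.035) × 9.044 × 0.9517^(2/3) × 0.00026^(1/2) = 4.031 m³/s
V = Q/A = 4.031/9.044 = 0.4457 m/s

0.446 m/s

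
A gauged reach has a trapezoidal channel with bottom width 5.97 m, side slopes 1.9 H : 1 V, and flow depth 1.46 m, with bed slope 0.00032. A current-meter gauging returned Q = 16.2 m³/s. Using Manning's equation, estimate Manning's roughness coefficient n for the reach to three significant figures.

0.0145

A = (b + z·y)·y = (5.97 + 1.9×1.46)×1.46 = 12.77 m²
P = b + 2y√(1+z²) = 5.97 + 2×1.46×√(1+1.9²) = 12.24 m
R = A/P = 12.77/12.24 = 1.043 m
n = (1/Q)·A·R^(2/3)·S^(1/2) = (1/16.2) × 12.77 × 1.028 × 0.01789 = 0.01450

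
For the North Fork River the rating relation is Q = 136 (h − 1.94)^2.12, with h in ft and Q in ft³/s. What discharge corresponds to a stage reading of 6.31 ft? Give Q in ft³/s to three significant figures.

3100 ft³/s

Q = 136 × (6.31 − 1.94)^2.12 = 136 × 4.37^2.12 = 3100 ft³/s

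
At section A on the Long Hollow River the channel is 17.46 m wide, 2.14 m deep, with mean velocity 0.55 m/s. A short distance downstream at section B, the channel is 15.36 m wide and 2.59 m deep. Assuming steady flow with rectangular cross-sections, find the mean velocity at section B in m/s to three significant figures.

0.517 m/s

Q = A₁V₁ = (17.46×2.14) × 0.55 = 20.55 m³/s
A₂ = 15.36 × 2.59 = 39.78 m²
V₂ = Q/A₂ = 20.55/39.78 = 0.5166 m/s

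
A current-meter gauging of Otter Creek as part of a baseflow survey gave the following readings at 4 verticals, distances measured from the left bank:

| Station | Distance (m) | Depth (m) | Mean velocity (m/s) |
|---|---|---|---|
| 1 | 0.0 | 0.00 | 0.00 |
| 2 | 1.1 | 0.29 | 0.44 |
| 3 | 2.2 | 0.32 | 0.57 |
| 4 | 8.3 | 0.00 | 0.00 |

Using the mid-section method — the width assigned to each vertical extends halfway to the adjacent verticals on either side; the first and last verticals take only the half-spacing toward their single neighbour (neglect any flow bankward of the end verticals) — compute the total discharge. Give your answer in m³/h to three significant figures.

2870 m³/h

w_2 = (2.2 − 0.0)/2 = 1.1 m; q_2 = 0.44 × 0.29 × 1.1 = 0.1404 m³/s
w_3 = (8.3 − 1.1)/2 = 3.6 m; q_3 = 0.57 × 0.32 × 3.6 = 0.6566 m³/s
Stations 1, 4 contribute zero (depth or velocity is 0).
Q = Σ qᵢ = 0.7970 m³/s
= 0.7970 × 3600 = 2869 m³/h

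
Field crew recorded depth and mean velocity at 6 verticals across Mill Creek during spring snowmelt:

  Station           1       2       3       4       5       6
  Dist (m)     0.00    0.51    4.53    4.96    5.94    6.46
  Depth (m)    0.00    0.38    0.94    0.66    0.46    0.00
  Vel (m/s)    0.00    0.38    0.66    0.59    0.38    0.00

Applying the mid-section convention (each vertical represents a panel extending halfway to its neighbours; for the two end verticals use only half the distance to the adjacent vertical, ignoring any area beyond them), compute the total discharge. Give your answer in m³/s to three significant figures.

2.11 m³/s

w_2 = (4.53 − 0.00)/2 = 2.265 m; q_2 = 0.38 × 0.38 × 2.265 = 0.3271 m³/s
w_3 = (4.96 − 0.51)/2 = 2.225 m; q_3 = 0.66 × 0.94 × 2.225 = 1.380 m³/s
w_4 = (5.94 − 4.53)/2 = 0.705 m; q_4 = 0.59 × 0.66 × 0.705 = 0.2745 m³/s
w_5 = (6.46 − 4.96)/2 = 0.75 m; q_5 = 0.38 × 0.46 × 0.75 = 0.1311 m³/s
Stations 1, 6 contribute zero (depth or velocity is 0).
Q = Σ qᵢ = 2.113 m³/s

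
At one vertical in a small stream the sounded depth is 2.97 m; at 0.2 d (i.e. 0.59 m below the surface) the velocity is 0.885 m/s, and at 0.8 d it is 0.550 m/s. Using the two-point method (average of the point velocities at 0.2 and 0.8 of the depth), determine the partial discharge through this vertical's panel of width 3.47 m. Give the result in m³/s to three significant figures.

7.39 m³/s

v̄ = (0.885 + 0.550) / 2 = 0.7175 m/s
q = v̄ × d × w = 0.7175 × 2.97 × 3.47 = 7.394 m³/s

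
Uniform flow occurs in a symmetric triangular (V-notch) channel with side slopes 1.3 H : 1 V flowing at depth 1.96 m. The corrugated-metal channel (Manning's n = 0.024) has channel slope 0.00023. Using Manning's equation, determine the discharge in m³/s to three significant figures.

A = z·y² = 1.3×1.96² = 4.994 m²
P = 2y√(1+z²) = 2×1.96×√(1+1.3²) = 6.429 m
R = A/P = 4.994/6.429 = 0.7768 m
Q = (1/n)·A·R^(2/3)·S^(1/2) = (1/0.024) × 4.994 × 0.7768^(2/3) × 0.00023^(1/2) = 2.667 m³/s

2.67 m³/s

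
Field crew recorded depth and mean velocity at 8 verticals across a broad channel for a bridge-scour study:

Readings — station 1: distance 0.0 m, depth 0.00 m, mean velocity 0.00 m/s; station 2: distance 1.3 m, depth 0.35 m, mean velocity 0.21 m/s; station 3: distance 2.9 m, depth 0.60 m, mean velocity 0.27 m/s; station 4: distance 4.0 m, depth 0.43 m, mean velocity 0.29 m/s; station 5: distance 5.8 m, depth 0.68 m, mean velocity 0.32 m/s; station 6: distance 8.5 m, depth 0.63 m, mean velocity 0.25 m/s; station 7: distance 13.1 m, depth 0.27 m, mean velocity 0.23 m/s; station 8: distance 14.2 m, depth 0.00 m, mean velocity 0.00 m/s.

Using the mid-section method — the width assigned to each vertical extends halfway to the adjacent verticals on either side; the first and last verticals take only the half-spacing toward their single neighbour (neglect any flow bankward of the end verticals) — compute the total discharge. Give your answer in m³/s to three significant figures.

w_2 = (2.9 − 0.0)/2 = 1.45 m; q_2 = 0.21 × 0.35 × 1.45 = 0.1066 m³/s
w_3 = (4.0 − 1.3)/2 = 1.35 m; q_3 = 0.27 × 0.60 × 1.35 = 0.2187 m³/s
w_4 = (5.8 − 2.9)/2 = 1.45 m; q_4 = 0.29 × 0.43 × 1.45 = 0.1808 m³/s
w_5 = (8.5 − 4.0)/2 = 2.25 m; q_5 = 0.32 × 0.68 × 2.25 = 0.4896 m³/s
w_6 = (13.1 − 5.8)/2 = 3.65 m; q_6 = 0.25 × 0.63 × 3.65 = 0.5749 m³/s
w_7 = (14.2 − 8.5)/2 = 2.85 m; q_7 = 0.23 × 0.27 × 2.85 = 0.1770 m³/s
Stations 1, 8 contribute zero (depth or velocity is 0).
Q = Σ qᵢ = 1.748 m³/s

1.75 m³/s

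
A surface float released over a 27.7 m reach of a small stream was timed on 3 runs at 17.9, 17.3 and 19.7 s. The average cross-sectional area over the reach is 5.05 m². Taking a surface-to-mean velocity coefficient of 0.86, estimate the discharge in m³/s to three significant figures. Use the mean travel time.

6.57 m³/s

t̄ = (17.9 + 17.3 + 19.7) / 3 = 18.3 s
v_surface = L / t̄ = 27.7 / 18.3 = 1.514 m/s
v_mean = 0.86 × 1.514 = 1.302 m/s
Q = A × v_mean = 5.05 × 1.302 = 6.574 m³/s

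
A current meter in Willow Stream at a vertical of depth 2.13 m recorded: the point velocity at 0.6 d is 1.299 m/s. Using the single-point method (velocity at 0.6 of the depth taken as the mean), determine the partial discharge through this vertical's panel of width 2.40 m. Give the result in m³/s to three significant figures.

6.64 m³/s

v̄ = v₀.₆ = 1.299 m/s
q = v̄ × d × w = 1.299 × 2.13 × 2.40 = 6.640 m³/s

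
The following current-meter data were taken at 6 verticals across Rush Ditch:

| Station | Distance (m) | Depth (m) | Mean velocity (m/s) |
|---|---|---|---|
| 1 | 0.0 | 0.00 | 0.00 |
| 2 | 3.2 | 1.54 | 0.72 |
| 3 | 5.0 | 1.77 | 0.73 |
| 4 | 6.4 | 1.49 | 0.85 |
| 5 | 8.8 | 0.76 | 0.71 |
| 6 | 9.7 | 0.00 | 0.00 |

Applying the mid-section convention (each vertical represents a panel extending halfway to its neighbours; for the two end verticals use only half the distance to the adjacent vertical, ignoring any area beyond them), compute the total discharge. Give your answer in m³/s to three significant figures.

w_2 = (5.0 − 0.0)/2 = 2.5 m; q_2 = 0.72 × 1.54 × 2.5 = 2.772 m³/s
w_3 = (6.4 − 3.2)/2 = 1.6 m; q_3 = 0.73 × 1.77 × 1.6 = 2.067 m³/s
w_4 = (8.8 − 5.0)/2 = 1.9 m; q_4 = 0.85 × 1.49 × 1.9 = 2.406 m³/s
w_5 = (9.7 − 6.4)/2 = 1.65 m; q_5 = 0.71 × 0.76 × 1.65 = 0.8903 m³/s
Stations 1, 6 contribute zero (depth or velocity is 0).
Q = Σ qᵢ = 8.136 m³/s

8.14 m³/s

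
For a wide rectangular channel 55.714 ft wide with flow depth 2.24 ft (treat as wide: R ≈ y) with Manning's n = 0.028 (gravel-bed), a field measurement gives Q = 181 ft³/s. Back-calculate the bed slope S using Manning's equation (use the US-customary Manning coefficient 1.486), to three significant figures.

0.000255

A = b·y = 55.714 × 2.24 = 124.8 ft²
Wide channel: R ≈ y = 2.24 ft
S = (Q·n / (1.486·A·R^(2/3)))² = (181×0.028 / (1.486×124.8×1.712))² = 0.0002548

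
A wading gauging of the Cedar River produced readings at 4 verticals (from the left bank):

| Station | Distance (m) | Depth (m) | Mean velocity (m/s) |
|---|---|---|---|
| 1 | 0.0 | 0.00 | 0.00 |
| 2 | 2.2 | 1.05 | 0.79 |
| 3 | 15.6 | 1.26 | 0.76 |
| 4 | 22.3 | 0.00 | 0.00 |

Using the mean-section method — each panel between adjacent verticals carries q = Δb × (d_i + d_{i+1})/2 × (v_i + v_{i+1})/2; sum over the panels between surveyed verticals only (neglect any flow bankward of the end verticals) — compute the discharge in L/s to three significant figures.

Panel 1-2: Δb = 2.2 m, d̄ = (0.00+1.05)/2 = 0.525, v̄ = (0.00+0.79)/2 = 0.395 → q = 2.2×0.525×0.395 = 0.4562 m³/s
Panel 2-3: Δb = 13.4 m, d̄ = (1.05+1.26)/2 = 1.155, v̄ = (0.79+0.76)/2 = 0.775 → q = 13.4×1.155×0.775 = 11.99 m³/s
Panel 3-4: Δb = 6.7 m, d̄ = (1.26+0.00)/2 = 0.63, v̄ = (0.76+0.00)/2 = 0.38 → q = 6.7×0.63×0.38 = 1.604 m³/s
Q = Σ q = 14.05 m³/s
= 14.05 × 1000 = 14050 L/s

14100 L/s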